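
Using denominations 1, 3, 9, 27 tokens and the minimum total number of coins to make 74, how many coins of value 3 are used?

0

74 − 2×27→20 − 2×9→2 − 2×1→0
Count of 3: 0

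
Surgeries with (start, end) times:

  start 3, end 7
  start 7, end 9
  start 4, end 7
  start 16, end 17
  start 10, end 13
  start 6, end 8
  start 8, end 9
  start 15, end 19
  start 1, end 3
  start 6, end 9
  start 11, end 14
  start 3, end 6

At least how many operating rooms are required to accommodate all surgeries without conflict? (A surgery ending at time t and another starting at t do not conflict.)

The answer is the maximum number of intervals overlapping at any instant.
starts: [1, 3, 3, 4, 6, 6, 7, 8, 10, 11, 15, 16]
ends:   [3, 6, 7, 7, 8, 9, 9, 9, 13, 14, 17, 19]
s1→1 e3→0 s3→1 s3→2 s4→3 e6→2 s6→3 s6→4  — peak 4.

4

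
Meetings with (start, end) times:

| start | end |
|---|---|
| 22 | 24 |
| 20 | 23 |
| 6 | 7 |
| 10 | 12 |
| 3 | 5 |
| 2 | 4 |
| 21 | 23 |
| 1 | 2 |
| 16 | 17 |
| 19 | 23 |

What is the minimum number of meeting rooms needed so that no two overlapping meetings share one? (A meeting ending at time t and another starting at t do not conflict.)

4

Count concurrent intervals with a sweep; the peak is the room count.
starts: [1, 2, 3, 6, 10, 16, 19, 20, 21, 22]
ends:   [2, 4, 5, 7, 12, 17, 23, 23, 23, 24]
s1→1 e2→0 s2→1 s3→2 e4→1 e5→0 s6→1 e7→0 s10→1 e12→0 s16→1 e17→0 s19→1 s20→2 s21→3 s22→4  — peak 4.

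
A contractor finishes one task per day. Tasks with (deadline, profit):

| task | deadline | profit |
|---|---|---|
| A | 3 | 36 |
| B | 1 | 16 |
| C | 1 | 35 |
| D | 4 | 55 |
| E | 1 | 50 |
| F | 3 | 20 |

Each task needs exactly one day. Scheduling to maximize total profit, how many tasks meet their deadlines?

4

By profit: D(d4,55), E(d1,50), A(d3,36), C(d1,35), F(d3,20), B(d1,16)
D→slot 4; E→slot 1; A→slot 3; C skipped; F→slot 2; B skipped.
4 of 6 scheduled.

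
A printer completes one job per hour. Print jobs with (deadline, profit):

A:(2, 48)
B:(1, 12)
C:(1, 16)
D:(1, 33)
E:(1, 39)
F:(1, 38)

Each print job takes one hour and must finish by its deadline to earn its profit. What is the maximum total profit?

By profit: A(d2,48), E(d1,39), F(d1,38), D(d1,33), C(d1,16), B(d1,12)
A→slot 2; E→slot 1; F skipped; D skipped; C skipped; B skipped.
Profit = 39 + 48 = 87

87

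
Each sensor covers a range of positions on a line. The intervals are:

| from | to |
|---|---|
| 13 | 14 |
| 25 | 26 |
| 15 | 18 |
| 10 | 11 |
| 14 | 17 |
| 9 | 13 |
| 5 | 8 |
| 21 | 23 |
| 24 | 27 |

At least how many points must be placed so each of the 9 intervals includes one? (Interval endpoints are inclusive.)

6

Process intervals by earliest right end; each time one isn't hit yet, stab at its right endpoint.
By right end: [5,8]  [10,11]  [9,13]  [13,14]  [14,17]  [15,18]  [21,23]  [25,26]  [24,27]
[5,8] uncovered → point at 8; [10,11] uncovered → point at 11; [13,14] uncovered → point at 14; [15,18] uncovered → point at 18; [21,23] uncovered → point at 23; [25,26] uncovered → point at 26.
Points: 8, 11, 14, 18, 23, 26 (6 total).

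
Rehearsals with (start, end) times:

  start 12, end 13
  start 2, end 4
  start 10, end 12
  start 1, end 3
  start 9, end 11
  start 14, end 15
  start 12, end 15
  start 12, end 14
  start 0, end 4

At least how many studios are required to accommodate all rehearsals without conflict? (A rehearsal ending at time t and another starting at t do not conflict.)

3

Count concurrent intervals with a sweep; the peak is the room count.
starts: [0, 1, 2, 9, 10, 12, 12, 12, 14]
ends:   [3, 4, 4, 11, 12, 13, 14, 15, 15]
s0→1 s1→2 s2→3  — peak 3.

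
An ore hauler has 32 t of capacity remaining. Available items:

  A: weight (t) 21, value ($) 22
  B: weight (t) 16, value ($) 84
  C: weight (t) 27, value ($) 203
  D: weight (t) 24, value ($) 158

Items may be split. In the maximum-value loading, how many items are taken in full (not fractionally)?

1

Greedy by value/weight ratio, highest first.
Ratios (sorted): C 7.52, D 6.58, B 5.25, A 1.05
take C (27 @ 203); take 5/24 of D → 32.92. Capacity used 32/32.
1 item(s) taken whole; one partial (take 5/24 of D).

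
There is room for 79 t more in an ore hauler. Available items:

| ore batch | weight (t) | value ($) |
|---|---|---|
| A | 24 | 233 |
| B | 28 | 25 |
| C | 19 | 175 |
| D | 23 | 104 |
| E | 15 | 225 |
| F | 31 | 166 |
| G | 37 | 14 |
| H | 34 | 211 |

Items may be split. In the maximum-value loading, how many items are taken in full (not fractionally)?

3

Greedy by value/weight ratio, highest first.
Order: E (225/15=15.00) > A (233/24=9.71) > C (175/19=9.21) > H (211/34=6.21) > F (166/31=5.35) > D (104/23=4.52) > B (25/28=0.89) > G (14/37=0.38)
Fill: take E (15 @ 225) → take A (24 @ 233) → take C (19 @ 175) → take 21/34 of H → 130.32; 79/79 used.
3 item(s) taken whole; one partial (take 21/34 of H).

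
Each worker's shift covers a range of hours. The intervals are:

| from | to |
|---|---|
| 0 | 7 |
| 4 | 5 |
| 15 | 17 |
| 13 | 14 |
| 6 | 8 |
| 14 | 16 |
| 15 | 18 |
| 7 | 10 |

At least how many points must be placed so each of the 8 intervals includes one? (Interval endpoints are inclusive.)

4

Process intervals by earliest right end; each time one isn't hit yet, stab at its right endpoint.
By right end: [4,5]  [0,7]  [6,8]  [7,10]  [13,14]  [14,16]  [15,17]  [15,18]
[4,5] uncovered → point at 5; [6,8] uncovered → point at 8; [13,14] uncovered → point at 14; [15,17] uncovered → point at 17.
Points: 5, 8, 14, 17 (4 total).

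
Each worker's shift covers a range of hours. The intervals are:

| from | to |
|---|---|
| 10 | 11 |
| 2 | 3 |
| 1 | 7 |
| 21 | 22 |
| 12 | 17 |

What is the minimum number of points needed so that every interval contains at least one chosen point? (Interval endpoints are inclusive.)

Sort by right endpoint; whenever an interval is uncovered, place a point at its right end.
Sorted: [2,3] [1,7] [10,11] [12,17] [21,22]
{[2,3],[1,7]} hit by 3; {[10,11]} hit by 11; {[12,17]} hit by 17; {[21,22]} hit by 22.
Points: 3, 11, 17, 22 (4 total).

4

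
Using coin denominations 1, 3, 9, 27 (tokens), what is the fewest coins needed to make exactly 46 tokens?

4

46 − 1×27→19 − 2×9→1 − 1×1→0
Total coins = 1 + 2 + 1 = 4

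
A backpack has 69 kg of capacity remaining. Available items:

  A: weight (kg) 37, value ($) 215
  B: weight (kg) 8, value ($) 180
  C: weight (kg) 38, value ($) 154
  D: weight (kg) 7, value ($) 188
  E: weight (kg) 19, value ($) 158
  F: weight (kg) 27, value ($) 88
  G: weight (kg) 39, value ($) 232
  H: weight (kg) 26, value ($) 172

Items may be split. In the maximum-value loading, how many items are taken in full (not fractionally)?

4

Ratios (sorted): D 26.86, B 22.50, E 8.32, H 6.62, G 5.95, A 5.81, C 4.05, F 3.26
take D (7 @ 188); take B (8 @ 180); take E (19 @ 158); take H (26 @ 172); take 9/39 of G → 53.54. Capacity used 69/69.
4 item(s) taken whole; one partial (take 9/39 of G).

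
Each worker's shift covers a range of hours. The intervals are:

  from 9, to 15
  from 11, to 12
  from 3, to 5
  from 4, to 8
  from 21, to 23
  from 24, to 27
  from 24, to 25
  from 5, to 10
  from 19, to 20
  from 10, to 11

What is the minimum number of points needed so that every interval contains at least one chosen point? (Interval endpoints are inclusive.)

Sorted: [3,5] [4,8] [5,10] [10,11] [11,12] [9,15] [19,20] [21,23] [24,25] [24,27]
{[3,5],[4,8],[5,10]} hit by 5; {[10,11],[11,12],[9,15]} hit by 11; {[19,20]} hit by 20; {[21,23]} hit by 23; {[24,25],[24,27]} hit by 25.
Points: 5, 11, 20, 23, 25 (5 total).

5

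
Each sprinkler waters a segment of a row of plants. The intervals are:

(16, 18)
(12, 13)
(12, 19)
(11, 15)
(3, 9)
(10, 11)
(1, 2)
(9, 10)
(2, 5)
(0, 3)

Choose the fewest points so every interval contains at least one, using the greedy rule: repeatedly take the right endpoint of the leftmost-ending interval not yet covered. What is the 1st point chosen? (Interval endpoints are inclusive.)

By right end: [1,2]  [0,3]  [2,5]  [3,9]  [9,10]  [10,11]  [12,13]  [11,15]  [16,18]  [12,19]
[1,2] uncovered → point at 2; [3,9] uncovered → point at 9; [10,11] uncovered → point at 11; [12,13] uncovered → point at 13; [16,18] uncovered → point at 18.
Points: 2, 9, 11, 13, 18 (5 total).

2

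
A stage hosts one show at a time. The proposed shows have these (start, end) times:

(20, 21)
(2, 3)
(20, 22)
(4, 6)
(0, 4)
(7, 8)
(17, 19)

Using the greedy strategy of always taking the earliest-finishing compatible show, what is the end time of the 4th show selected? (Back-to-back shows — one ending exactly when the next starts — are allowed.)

Sort by end time and greedily take each interval whose start is ≥ the last chosen end.
Sorted by end: (2,3)  (0,4)  (4,6)  (7,8)  (17,19)  (20,21)  (20,22)
take (2,3); skip (0,4); take (4,6); take (7,8); take (17,19); take (20,21).
Selected: (2,3) (4,6) (7,8) (17,19) (20,21)

19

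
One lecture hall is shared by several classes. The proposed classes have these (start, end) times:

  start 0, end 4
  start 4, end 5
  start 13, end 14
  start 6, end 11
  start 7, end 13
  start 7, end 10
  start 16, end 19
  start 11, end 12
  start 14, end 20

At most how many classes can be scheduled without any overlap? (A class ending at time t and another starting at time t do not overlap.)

6

By end time: (0,4), (4,5), (7,10), (6,11), (11,12), (7,13), (13,14), (16,19), (14,20).
Pick (0,4); next start ≥ 4 → (4,5); next start ≥ 5 → (7,10); next start ≥ 10 → (11,12); next start ≥ 12 → (13,14); next start ≥ 14 → (16,19).
Selected 6 classes.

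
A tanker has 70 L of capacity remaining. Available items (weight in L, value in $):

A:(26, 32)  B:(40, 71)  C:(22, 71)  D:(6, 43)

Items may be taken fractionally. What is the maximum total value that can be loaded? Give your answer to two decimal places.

187.46

Greedy by value/weight ratio, highest first.
Ratios (sorted): D 7.17, C 3.23, B 1.77, A 1.23
take D (6 @ 43); take C (22 @ 71); take B (40 @ 71); take 2/26 of A → 2.46. Capacity used 70/70.
Total value = 187.46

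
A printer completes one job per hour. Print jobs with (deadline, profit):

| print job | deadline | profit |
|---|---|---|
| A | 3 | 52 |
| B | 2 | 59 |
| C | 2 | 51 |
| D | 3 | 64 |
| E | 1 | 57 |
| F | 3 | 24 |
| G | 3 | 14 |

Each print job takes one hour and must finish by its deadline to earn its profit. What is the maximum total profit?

Take jobs in profit order; each goes to the latest open slot no later than its deadline.
By profit: D(d3,64), B(d2,59), E(d1,57), A(d3,52), C(d2,51), F(d3,24), G(d3,14)
D→slot 3; B→slot 2; E→slot 1; A skipped; C skipped; F skipped; G skipped.
Profit = 57 + 59 + 64 = 180

180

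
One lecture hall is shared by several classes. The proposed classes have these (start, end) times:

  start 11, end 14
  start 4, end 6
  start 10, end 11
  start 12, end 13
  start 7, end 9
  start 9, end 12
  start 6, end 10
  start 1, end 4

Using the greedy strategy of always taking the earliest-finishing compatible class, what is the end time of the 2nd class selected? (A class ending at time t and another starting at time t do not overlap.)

6

Greedy by earliest finish: after sorting by end time, pick each interval compatible with the last pick.
Sorted by end: (1,4)  (4,6)  (7,9)  (6,10)  (10,11)  (9,12)  (12,13)  (11,14)
take (1,4); take (4,6); take (7,9); take (10,11); take (12,13); skip (11,14).
Selected: (1,4) (4,6) (7,9) (10,11) (12,13)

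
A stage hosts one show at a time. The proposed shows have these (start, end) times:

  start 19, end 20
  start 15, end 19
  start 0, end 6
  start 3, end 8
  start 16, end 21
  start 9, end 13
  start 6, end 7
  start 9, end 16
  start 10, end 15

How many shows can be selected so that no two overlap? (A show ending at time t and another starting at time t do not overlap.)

Sort by end time and greedily take each interval whose start is ≥ the last chosen end.
Sorted by end: (0,6)  (6,7)  (3,8)  (9,13)  (10,15)  (9,16)  (15,19)  (19,20)  (16,21)
take (0,6); take (6,7); take (9,13); take (15,19); take (19,20).
Selected 5 shows.

5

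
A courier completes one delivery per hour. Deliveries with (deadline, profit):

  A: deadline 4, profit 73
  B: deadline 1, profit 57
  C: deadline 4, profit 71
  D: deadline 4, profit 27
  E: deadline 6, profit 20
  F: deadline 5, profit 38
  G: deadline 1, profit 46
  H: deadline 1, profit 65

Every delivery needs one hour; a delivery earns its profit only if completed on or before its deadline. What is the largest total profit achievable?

Sort by profit descending; place each in the latest free slot ≤ its deadline.
By profit: A(d4,73), C(d4,71), H(d1,65), B(d1,57), G(d1,46), F(d5,38), D(d4,27), E(d6,20)
A→slot 4; C→slot 3; H→slot 1; B skipped; G skipped; F→slot 5; D→slot 2; E→slot 6.
Profit = 65 + 27 + 71 + 73 + 38 + 20 = 294

294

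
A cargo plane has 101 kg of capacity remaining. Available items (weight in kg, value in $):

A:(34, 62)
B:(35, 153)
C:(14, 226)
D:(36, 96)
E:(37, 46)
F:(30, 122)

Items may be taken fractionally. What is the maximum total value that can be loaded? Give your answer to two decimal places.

559.67

Ratios (sorted): C 16.14, B 4.37, F 4.07, D 2.67, A 1.82, E 1.24
take C (14 @ 226); take B (35 @ 153); take F (30 @ 122); take 22/36 of D → 58.67. Capacity used 101/101.
Total value = 559.67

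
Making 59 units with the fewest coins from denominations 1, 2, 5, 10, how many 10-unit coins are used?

5

59 = 5×10 + 1×5 + 2×2
Count of 10: 5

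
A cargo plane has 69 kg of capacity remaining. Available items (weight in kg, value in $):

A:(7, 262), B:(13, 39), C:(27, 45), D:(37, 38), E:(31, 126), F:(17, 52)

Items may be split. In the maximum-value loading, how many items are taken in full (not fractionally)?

Greedy by value/weight ratio, highest first.
Order: A (262/7=37.43) > E (126/31=4.06) > F (52/17=3.06) > B (39/13=3.00) > C (45/27=1.67) > D (38/37=1.03)
Fill: take A (7 @ 262) → take E (31 @ 126) → take F (17 @ 52) → take B (13 @ 39) → take 1/27 of C → 1.67; 69/69 used.
4 item(s) taken whole; one partial (take 1/27 of C).

4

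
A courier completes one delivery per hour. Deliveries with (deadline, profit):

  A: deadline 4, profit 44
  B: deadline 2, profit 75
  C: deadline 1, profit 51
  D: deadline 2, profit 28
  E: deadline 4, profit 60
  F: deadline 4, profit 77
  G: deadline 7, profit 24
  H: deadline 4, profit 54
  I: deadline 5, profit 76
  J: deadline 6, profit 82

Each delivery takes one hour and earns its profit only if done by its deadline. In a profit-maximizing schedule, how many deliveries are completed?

Take jobs in profit order; each goes to the latest open slot no later than its deadline.
By profit: J(d6,82), F(d4,77), I(d5,76), B(d2,75), E(d4,60), H(d4,54), C(d1,51), A(d4,44), D(d2,28), G(d7,24)
J→slot 6; F→slot 4; I→slot 5; B→slot 2; E→slot 3; H→slot 1; C skipped; A skipped; D skipped; G→slot 7.
7 of 10 scheduled.

7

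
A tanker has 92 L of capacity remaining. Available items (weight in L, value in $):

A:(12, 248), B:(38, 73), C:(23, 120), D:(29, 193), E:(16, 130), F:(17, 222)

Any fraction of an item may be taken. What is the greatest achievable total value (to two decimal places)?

Ratios (sorted): A 20.67, F 13.06, E 8.12, D 6.66, C 5.22, B 1.92
take A (12 @ 248); take F (17 @ 222); take E (16 @ 130); take D (29 @ 193); take 18/23 of C → 93.91. Capacity used 92/92.
Total value = 886.91

886.91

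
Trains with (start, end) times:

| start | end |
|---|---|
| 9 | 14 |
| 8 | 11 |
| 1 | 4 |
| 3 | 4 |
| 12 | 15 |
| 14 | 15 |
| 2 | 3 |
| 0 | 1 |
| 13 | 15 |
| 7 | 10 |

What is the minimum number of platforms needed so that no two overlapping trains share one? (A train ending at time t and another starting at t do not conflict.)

The answer is the maximum number of intervals overlapping at any instant.
starts: [0, 1, 2, 3, 7, 8, 9, 12, 13, 14]
ends:   [1, 3, 4, 4, 10, 11, 14, 15, 15, 15]
s0→1 e1→0 s1→1 s2→2 e3→1 s3→2 e4→1 e4→0 s7→1 s8→2 s9→3  — peak 3.

3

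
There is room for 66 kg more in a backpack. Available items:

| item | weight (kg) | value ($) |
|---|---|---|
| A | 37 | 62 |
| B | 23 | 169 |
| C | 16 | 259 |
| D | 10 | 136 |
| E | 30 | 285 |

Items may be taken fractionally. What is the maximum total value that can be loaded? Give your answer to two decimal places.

753.48

Greedy by value/weight ratio, highest first.
Order: C (259/16=16.19) > D (136/10=13.60) > E (285/30=9.50) > B (169/23=7.35) > A (62/37=1.68)
Fill: take C (16 @ 259) → take D (10 @ 136) → take E (30 @ 285) → take 10/23 of B → 73.48; 66/66 used.
Total value = 753.48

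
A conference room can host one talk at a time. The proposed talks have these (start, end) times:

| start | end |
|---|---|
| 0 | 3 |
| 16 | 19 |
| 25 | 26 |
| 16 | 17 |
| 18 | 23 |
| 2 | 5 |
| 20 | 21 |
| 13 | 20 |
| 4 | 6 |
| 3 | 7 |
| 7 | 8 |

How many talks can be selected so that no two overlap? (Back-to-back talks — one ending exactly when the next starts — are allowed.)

Greedy by earliest finish: after sorting by end time, pick each interval compatible with the last pick.
Sorted by end: (0,3)  (2,5)  (4,6)  (3,7)  (7,8)  (16,17)  (16,19)  (13,20)  (20,21)  (18,23)  (25,26)
take (0,3); take (4,6); take (7,8); take (16,17); skip (13,20); take (20,21); skip (18,23); take (25,26).
Selected 6 talks.

6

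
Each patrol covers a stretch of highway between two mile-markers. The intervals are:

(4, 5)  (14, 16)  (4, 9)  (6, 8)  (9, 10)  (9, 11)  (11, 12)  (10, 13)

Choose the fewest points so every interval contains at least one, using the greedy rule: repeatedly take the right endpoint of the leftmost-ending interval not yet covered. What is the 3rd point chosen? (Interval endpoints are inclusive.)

By right end: [4,5]  [6,8]  [4,9]  [9,10]  [9,11]  [11,12]  [10,13]  [14,16]
[4,5] uncovered → point at 5; [6,8] uncovered → point at 8; [9,10] uncovered → point at 10; [11,12] uncovered → point at 12; [14,16] uncovered → point at 16.
Points: 5, 8, 10, 12, 16 (5 total).

10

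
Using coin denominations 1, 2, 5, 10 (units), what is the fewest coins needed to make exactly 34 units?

5

34 − 3×10→4 − 2×2→0
Total coins = 3 + 2 = 5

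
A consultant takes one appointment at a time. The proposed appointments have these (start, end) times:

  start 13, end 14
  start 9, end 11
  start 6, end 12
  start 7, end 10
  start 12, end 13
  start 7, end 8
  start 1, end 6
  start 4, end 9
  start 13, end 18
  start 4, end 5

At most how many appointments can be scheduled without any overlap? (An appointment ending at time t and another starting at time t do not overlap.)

Sorted by end: (4,5)  (1,6)  (7,8)  (4,9)  (7,10)  (9,11)  (6,12)  (12,13)  (13,14)  (13,18)
take (4,5); take (7,8); skip (7,10); take (9,11); take (12,13); take (13,14).
Selected 5 appointments.

5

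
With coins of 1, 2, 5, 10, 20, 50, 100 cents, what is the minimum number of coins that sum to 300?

300 − 3×100→0
Total coins = 3 = 3

3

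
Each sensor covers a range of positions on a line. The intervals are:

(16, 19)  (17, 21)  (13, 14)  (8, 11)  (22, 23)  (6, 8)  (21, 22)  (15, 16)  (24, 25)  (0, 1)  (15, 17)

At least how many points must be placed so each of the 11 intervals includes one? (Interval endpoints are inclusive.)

7

By right end: [0,1]  [6,8]  [8,11]  [13,14]  [15,16]  [15,17]  [16,19]  [17,21]  [21,22]  [22,23]  [24,25]
[0,1] uncovered → point at 1; [6,8] uncovered → point at 8; [13,14] uncovered → point at 14; [15,16] uncovered → point at 16; [17,21] uncovered → point at 21; [22,23] uncovered → point at 23; [24,25] uncovered → point at 25.
Points: 1, 8, 14, 16, 21, 23, 25 (7 total).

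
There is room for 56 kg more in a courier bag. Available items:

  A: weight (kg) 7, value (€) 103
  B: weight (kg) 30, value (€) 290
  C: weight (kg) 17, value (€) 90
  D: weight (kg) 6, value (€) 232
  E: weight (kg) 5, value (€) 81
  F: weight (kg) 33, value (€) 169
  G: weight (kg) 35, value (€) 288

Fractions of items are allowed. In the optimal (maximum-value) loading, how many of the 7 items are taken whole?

4

Order: D (232/6=38.67) > E (81/5=16.20) > A (103/7=14.71) > B (290/30=9.67) > G (288/35=8.23) > C (90/17=5.29) > F (169/33=5.12)
Fill: take D (6 @ 232) → take E (5 @ 81) → take A (7 @ 103) → take B (30 @ 290) → take 8/35 of G → 65.83; 56/56 used.
4 item(s) taken whole; one partial (take 8/35 of G).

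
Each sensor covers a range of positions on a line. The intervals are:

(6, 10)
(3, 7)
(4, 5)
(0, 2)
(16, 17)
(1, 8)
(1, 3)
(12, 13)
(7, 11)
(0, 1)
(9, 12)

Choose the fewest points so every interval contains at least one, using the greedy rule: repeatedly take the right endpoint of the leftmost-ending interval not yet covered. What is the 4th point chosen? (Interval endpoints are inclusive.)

13

Process intervals by earliest right end; each time one isn't hit yet, stab at its right endpoint.
Sorted: [0,1] [0,2] [1,3] [4,5] [3,7] [1,8] [6,10] [7,11] [9,12] [12,13] [16,17]
{[0,1],[0,2],[1,3]} hit by 1; {[4,5],[3,7],[1,8]} hit by 5; {[6,10],[7,11],[9,12]} hit by 10; {[12,13]} hit by 13; {[16,17]} hit by 17.
Points: 1, 5, 10, 13, 17 (5 total).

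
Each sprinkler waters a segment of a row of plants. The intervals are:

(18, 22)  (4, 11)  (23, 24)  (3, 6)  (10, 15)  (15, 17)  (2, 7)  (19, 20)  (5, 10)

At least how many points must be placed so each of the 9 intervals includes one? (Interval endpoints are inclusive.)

4

Sorted: [3,6] [2,7] [5,10] [4,11] [10,15] [15,17] [19,20] [18,22] [23,24]
{[3,6],[2,7],[5,10],[4,11]} hit by 6; {[10,15],[15,17]} hit by 15; {[19,20],[18,22]} hit by 20; {[23,24]} hit by 24.
Points: 6, 15, 20, 24 (4 total).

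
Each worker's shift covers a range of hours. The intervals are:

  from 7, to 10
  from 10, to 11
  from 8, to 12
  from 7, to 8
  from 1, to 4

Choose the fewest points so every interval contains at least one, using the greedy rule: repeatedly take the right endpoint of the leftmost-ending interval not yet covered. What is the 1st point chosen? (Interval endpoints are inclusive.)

Sort by right endpoint; whenever an interval is uncovered, place a point at its right end.
By right end: [1,4]  [7,8]  [7,10]  [10,11]  [8,12]
[1,4] uncovered → point at 4; [7,8] uncovered → point at 8; [10,11] uncovered → point at 11.
Points: 4, 8, 11 (3 total).

4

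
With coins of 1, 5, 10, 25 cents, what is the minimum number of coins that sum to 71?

5

Greedy: take as many of the largest coin as possible, then repeat with the remainder.
71 = 2×25 + 2×10 + 1×1
Total coins = 2 + 2 + 1 = 5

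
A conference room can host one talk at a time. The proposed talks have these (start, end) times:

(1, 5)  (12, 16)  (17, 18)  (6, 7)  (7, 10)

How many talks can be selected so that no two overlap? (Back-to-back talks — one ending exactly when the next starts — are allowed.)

5

Order by finish time; keep every interval that doesn't clash with the previous kept one.
By end time: (1,5), (6,7), (7,10), (12,16), (17,18).
Pick (1,5); next start ≥ 5 → (6,7); next start ≥ 7 → (7,10); next start ≥ 10 → (12,16); next start ≥ 16 → (17,18).
Selected 5 talks.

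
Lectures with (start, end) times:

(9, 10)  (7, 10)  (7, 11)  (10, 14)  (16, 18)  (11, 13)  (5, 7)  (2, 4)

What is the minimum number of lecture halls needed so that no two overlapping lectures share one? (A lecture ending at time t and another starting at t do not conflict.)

3

Events (time:±→running): 2:+→1 4:-→0 5:+→1 7:-→0 7:+→1 7:+→2 9:+→3 … peak 3.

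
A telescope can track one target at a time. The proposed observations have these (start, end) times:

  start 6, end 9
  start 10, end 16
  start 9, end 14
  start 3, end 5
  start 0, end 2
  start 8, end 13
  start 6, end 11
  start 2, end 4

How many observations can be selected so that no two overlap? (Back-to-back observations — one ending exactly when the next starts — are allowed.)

4

Order by finish time; keep every interval that doesn't clash with the previous kept one.
By end time: (0,2), (2,4), (3,5), (6,9), (6,11), (8,13), (9,14), (10,16).
Pick (0,2); next start ≥ 2 → (2,4); next start ≥ 4 → (6,9); next start ≥ 9 → (9,14).
Selected 4 observations.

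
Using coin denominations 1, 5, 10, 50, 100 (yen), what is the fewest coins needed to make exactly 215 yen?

215 = 2×100 + 1×10 + 1×5
Total coins = 2 + 1 + 1 = 4

4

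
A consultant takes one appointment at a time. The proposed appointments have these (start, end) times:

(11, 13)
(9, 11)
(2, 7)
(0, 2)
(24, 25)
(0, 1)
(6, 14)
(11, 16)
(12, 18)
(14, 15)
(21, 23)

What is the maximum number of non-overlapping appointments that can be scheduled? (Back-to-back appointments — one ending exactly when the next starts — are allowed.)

7

By end time: (0,1), (0,2), (2,7), (9,11), (11,13), (6,14), (14,15), (11,16), (12,18), (21,23), (24,25).
Pick (0,1); next start ≥ 1 → (2,7); next start ≥ 7 → (9,11); next start ≥ 11 → (11,13); next start ≥ 13 → (14,15); next start ≥ 15 → (21,23); next start ≥ 23 → (24,25).
Selected 7 appointments.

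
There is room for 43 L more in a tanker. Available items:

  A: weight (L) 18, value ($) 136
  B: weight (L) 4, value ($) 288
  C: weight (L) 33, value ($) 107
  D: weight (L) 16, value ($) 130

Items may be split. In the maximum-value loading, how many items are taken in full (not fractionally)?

Order: B (288/4=72.00) > D (130/16=8.12) > A (136/18=7.56) > C (107/33=3.24)
Fill: take B (4 @ 288) → take D (16 @ 130) → take A (18 @ 136) → take 5/33 of C → 16.21; 43/43 used.
3 item(s) taken whole; one partial (take 5/33 of C).

3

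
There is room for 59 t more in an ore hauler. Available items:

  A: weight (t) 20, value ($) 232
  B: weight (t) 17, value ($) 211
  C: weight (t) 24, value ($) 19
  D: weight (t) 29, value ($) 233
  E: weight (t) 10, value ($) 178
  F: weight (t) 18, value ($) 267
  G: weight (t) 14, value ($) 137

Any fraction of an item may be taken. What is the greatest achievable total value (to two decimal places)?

Sort by value per unit weight and fill in that order.
Order: E (178/10=17.80) > F (267/18=14.83) > B (211/17=12.41) > A (232/20=11.60) > G (137/14=9.79) > D (233/29=8.03) > C (19/24=0.79)
Fill: take E (10 @ 178) → take F (18 @ 267) → take B (17 @ 211) → take 14/20 of A → 162.40; 59/59 used.
Total value = 818.40

818.40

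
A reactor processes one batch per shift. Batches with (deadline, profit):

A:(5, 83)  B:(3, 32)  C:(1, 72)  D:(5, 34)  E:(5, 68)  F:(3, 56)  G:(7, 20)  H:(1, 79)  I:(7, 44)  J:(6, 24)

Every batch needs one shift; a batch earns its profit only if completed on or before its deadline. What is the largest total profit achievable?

By profit: A(d5,83), H(d1,79), C(d1,72), E(d5,68), F(d3,56), I(d7,44), D(d5,34), B(d3,32), J(d6,24), G(d7,20)
A→slot 5; H→slot 1; C skipped; E→slot 4; F→slot 3; I→slot 7; D→slot 2; B skipped; J→slot 6; G skipped.
Profit = 79 + 34 + 56 + 68 + 83 + 24 + 44 = 388

388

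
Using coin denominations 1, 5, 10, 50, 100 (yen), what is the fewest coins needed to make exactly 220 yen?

220 = 2×100 + 2×10
Total coins = 2 + 2 = 4

4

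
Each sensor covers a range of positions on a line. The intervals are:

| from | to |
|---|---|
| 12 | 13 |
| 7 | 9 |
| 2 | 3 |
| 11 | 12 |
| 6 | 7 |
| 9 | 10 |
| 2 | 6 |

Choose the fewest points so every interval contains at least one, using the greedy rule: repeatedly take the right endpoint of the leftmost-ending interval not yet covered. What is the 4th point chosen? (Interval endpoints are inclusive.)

12

Sorted: [2,3] [2,6] [6,7] [7,9] [9,10] [11,12] [12,13]
{[2,3],[2,6]} hit by 3; {[6,7],[7,9]} hit by 7; {[9,10]} hit by 10; {[11,12],[12,13]} hit by 12.
Points: 3, 7, 10, 12 (4 total).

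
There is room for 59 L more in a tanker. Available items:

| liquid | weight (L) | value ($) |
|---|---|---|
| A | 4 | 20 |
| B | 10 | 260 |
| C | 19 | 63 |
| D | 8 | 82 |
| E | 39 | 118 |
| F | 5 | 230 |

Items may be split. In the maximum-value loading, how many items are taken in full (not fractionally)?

5

Sort by value per unit weight and fill in that order.
Order: F (230/5=46.00) > B (260/10=26.00) > D (82/8=10.25) > A (20/4=5.00) > C (63/19=3.32) > E (118/39=3.03)
Fill: take F (5 @ 230) → take B (10 @ 260) → take D (8 @ 82) → take A (4 @ 20) → take C (19 @ 63) → take 13/39 of E → 39.33; 59/59 used.
5 item(s) taken whole; one partial (take 13/39 of E).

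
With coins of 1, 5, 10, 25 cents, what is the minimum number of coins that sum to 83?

Use the largest denomination that fits, subtract, and repeat.
83 = 3×25 + 1×5 + 3×1
Total coins = 3 + 1 + 3 = 7

7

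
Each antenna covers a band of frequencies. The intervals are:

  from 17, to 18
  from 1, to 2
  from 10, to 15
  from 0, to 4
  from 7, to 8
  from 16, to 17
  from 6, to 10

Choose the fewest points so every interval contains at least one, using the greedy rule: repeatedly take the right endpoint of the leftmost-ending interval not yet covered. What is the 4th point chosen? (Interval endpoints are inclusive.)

17

Sorted: [1,2] [0,4] [7,8] [6,10] [10,15] [16,17] [17,18]
{[1,2],[0,4]} hit by 2; {[7,8],[6,10]} hit by 8; {[10,15]} hit by 15; {[16,17],[17,18]} hit by 17.
Points: 2, 8, 15, 17 (4 total).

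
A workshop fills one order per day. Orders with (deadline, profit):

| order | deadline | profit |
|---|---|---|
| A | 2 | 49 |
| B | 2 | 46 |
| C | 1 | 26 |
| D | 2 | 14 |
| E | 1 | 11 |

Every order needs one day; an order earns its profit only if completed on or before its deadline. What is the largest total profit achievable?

Take jobs in profit order; each goes to the latest open slot no later than its deadline.
Profit order: A=49 B=46 C=26 D=14 E=11
Assign: A→slot 2, B→slot 1, C skipped, D skipped, E skipped.
Slots: [1:B] [2:A]
Profit = 46 + 49 = 95

95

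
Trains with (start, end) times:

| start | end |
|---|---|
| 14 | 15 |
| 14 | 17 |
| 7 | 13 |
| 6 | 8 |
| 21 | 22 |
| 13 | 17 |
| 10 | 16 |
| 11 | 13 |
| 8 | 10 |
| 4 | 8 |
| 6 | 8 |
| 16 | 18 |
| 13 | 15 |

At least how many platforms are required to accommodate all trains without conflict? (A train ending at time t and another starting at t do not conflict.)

5

starts: [4, 6, 6, 7, 8, 10, 11, 13, 13, 14, 14, 16, 21]
ends:   [8, 8, 8, 10, 13, 13, 15, 15, 16, 17, 17, 18, 22]
s4→1 s6→2 s6→3 s7→4 e8→3 e8→2 e8→1 s8→2 e10→1 s10→2 s11→3 e13→2 e13→1 s13→2 s13→3 s14→4 s14→5  — peak 5.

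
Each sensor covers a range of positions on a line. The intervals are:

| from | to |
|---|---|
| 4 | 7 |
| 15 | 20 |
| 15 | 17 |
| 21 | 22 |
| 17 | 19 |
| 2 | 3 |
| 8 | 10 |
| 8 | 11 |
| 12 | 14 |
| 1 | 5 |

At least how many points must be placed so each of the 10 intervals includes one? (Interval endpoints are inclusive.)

Process intervals by earliest right end; each time one isn't hit yet, stab at its right endpoint.
Sorted: [2,3] [1,5] [4,7] [8,10] [8,11] [12,14] [15,17] [17,19] [15,20] [21,22]
{[2,3],[1,5]} hit by 3; {[4,7]} hit by 7; {[8,10],[8,11]} hit by 10; {[12,14]} hit by 14; {[15,17],[17,19],[15,20]} hit by 17; {[21,22]} hit by 22.
Points: 3, 7, 10, 14, 17, 22 (6 total).

6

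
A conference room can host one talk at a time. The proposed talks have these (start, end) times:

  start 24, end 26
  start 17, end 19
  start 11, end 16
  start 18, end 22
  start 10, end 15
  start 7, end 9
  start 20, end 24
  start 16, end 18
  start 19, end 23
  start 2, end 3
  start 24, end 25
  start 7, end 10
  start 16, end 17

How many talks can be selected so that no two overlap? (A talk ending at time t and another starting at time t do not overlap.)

Order by finish time; keep every interval that doesn't clash with the previous kept one.
By end time: (2,3), (7,9), (7,10), (10,15), (11,16), (16,17), (16,18), (17,19), (18,22), (19,23), (20,24), (24,25), (24,26).
Pick (2,3); next start ≥ 3 → (7,9); next start ≥ 9 → (10,15); next start ≥ 15 → (16,17); next start ≥ 17 → (17,19); next start ≥ 19 → (19,23); next start ≥ 23 → (24,25).
Selected 7 talks.

7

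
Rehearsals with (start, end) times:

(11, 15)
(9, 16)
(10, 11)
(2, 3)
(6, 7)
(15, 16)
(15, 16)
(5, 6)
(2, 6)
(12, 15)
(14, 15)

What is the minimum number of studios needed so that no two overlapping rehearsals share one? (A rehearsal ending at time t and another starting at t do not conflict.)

4

starts: [2, 2, 5, 6, 9, 10, 11, 12, 14, 15, 15]
ends:   [3, 6, 6, 7, 11, 15, 15, 15, 16, 16, 16]
s2→1 s2→2 e3→1 s5→2 e6→1 e6→0 s6→1 e7→0 s9→1 s10→2 e11→1 s11→2 s12→3 s14→4  — peak 4.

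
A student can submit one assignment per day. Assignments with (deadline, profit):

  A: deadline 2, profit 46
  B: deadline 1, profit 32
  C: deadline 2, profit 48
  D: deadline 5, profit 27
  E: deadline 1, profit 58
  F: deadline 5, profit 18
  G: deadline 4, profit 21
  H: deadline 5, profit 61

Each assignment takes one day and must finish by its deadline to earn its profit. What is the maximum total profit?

215

Take jobs in profit order; each goes to the latest open slot no later than its deadline.
By profit: H(d5,61), E(d1,58), C(d2,48), A(d2,46), B(d1,32), D(d5,27), G(d4,21), F(d5,18)
H→slot 5; E→slot 1; C→slot 2; A skipped; B skipped; D→slot 4; G→slot 3; F skipped.
Profit = 58 + 48 + 21 + 27 + 61 = 215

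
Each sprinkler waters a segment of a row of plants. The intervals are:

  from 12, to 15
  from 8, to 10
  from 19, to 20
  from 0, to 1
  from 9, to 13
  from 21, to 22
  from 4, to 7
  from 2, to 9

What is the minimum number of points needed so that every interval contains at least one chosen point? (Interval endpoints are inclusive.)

6

Process intervals by earliest right end; each time one isn't hit yet, stab at its right endpoint.
By right end: [0,1]  [4,7]  [2,9]  [8,10]  [9,13]  [12,15]  [19,20]  [21,22]
[0,1] uncovered → point at 1; [4,7] uncovered → point at 7; [8,10] uncovered → point at 10; [12,15] uncovered → point at 15; [19,20] uncovered → point at 20; [21,22] uncovered → point at 22.
Points: 1, 7, 10, 15, 20, 22 (6 total).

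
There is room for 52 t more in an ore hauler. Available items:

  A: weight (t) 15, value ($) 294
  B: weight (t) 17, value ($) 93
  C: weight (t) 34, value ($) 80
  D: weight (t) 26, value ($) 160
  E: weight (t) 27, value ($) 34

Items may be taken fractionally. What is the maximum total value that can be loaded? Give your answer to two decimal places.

514.18

Sort by value per unit weight and fill in that order.
Ratios (sorted): A 19.60, D 6.15, B 5.47, C 2.35, E 1.26
take A (15 @ 294); take D (26 @ 160); take 11/17 of B → 60.18. Capacity used 52/52.
Total value = 514.18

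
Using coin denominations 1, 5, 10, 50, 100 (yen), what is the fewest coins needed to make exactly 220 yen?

4

Greedy: take as many of the largest coin as possible, then repeat with the remainder.
220 − 2×100→20 − 2×10→0
Total coins = 2 + 2 = 4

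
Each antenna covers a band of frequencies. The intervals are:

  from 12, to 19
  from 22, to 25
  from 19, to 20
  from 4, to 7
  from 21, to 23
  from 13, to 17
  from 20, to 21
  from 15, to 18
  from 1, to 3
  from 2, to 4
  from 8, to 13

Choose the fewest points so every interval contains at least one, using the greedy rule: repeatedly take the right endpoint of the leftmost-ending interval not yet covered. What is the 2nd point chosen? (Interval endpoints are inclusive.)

7

By right end: [1,3]  [2,4]  [4,7]  [8,13]  [13,17]  [15,18]  [12,19]  [19,20]  [20,21]  [21,23]  [22,25]
[1,3] uncovered → point at 3; [4,7] uncovered → point at 7; [8,13] uncovered → point at 13; [15,18] uncovered → point at 18; [19,20] uncovered → point at 20; [21,23] uncovered → point at 23.
Points: 3, 7, 13, 18, 20, 23 (6 total).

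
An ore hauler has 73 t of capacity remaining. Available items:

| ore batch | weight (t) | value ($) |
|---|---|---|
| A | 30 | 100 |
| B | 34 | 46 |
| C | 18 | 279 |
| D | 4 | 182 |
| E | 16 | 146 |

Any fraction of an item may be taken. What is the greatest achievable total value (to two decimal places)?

713.76

Ratios (sorted): D 45.50, C 15.50, E 9.12, A 3.33, B 1.35
take D (4 @ 182); take C (18 @ 279); take E (16 @ 146); take A (30 @ 100); take 5/34 of B → 6.76. Capacity used 73/73.
Total value = 713.76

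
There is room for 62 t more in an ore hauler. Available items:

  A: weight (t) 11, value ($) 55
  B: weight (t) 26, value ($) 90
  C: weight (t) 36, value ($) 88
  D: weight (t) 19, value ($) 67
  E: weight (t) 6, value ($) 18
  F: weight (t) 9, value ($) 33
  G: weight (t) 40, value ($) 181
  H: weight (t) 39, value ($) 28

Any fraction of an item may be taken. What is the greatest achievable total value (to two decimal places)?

Order: A (55/11=5.00) > G (181/40=4.53) > F (33/9=3.67) > D (67/19=3.53) > B (90/26=3.46) > E (18/6=3.00) > C (88/36=2.44) > H (28/39=0.72)
Fill: take A (11 @ 55) → take G (40 @ 181) → take F (9 @ 33) → take 2/19 of D → 7.05; 62/62 used.
Total value = 276.05

276.05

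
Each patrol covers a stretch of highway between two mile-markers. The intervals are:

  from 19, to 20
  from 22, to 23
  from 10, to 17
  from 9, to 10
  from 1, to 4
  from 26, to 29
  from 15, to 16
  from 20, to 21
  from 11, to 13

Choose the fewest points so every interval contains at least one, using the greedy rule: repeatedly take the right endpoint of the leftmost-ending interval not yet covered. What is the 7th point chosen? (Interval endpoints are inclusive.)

29

By right end: [1,4]  [9,10]  [11,13]  [15,16]  [10,17]  [19,20]  [20,21]  [22,23]  [26,29]
[1,4] uncovered → point at 4; [9,10] uncovered → point at 10; [11,13] uncovered → point at 13; [15,16] uncovered → point at 16; [19,20] uncovered → point at 20; [22,23] uncovered → point at 23; [26,29] uncovered → point at 29.
Points: 4, 10, 13, 16, 20, 23, 29 (7 total).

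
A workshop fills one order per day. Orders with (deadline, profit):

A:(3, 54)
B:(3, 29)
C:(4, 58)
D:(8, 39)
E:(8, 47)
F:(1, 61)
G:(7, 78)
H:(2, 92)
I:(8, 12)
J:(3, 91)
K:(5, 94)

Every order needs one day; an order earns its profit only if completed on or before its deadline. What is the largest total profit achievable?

Sort by profit descending; place each in the latest free slot ≤ its deadline.
Profit order: K=94 H=92 J=91 G=78 F=61 C=58 A=54 E=47 D=39 B=29 I=12
Assign: K→slot 5, H→slot 2, J→slot 3, G→slot 7, F→slot 1, C→slot 4, A skipped, E→slot 8, D→slot 6, B skipped, I skipped.
Slots: [1:F] [2:H] [3:J] [4:C] [5:K] [6:D] [7:G] [8:E]
Profit = 61 + 92 + 91 + 58 + 94 + 39 + 78 + 47 = 560

560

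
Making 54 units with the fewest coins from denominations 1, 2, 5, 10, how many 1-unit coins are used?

Use the largest denomination that fits, subtract, and repeat.
54 = 5×10 + 2×2
Count of 1: 0

0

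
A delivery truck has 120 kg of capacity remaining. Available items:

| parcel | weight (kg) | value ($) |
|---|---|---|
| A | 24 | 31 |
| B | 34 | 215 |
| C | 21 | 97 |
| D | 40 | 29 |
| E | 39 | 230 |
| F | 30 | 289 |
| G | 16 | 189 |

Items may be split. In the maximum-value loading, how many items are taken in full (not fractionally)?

Ratios (sorted): G 11.81, F 9.63, B 6.32, E 5.90, C 4.62, A 1.29, D 0.72
take G (16 @ 189); take F (30 @ 289); take B (34 @ 215); take E (39 @ 230); take 1/21 of C → 4.62. Capacity used 120/120.
4 item(s) taken whole; one partial (take 1/21 of C).

4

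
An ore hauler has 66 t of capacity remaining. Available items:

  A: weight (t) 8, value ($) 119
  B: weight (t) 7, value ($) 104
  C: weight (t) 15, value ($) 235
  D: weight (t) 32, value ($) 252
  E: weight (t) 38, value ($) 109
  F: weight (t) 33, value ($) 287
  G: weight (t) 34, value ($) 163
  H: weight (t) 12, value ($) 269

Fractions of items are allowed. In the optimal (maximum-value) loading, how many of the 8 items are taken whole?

Sort by value per unit weight and fill in that order.
Order: H (269/12=22.42) > C (235/15=15.67) > A (119/8=14.88) > B (104/7=14.86) > F (287/33=8.70) > D (252/32=7.88) > G (163/34=4.79) > E (109/38=2.87)
Fill: take H (12 @ 269) → take C (15 @ 235) → take A (8 @ 119) → take B (7 @ 104) → take 24/33 of F → 208.73; 66/66 used.
4 item(s) taken whole; one partial (take 24/33 of F).

4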